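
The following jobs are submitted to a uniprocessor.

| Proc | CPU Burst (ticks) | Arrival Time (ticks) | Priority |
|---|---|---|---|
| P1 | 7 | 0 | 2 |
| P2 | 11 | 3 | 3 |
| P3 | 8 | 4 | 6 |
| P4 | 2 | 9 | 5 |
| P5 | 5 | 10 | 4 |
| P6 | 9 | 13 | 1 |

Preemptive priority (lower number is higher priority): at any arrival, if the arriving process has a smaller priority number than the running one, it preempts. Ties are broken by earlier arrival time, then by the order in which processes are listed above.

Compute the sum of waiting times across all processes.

Timeline: | P1 0-7 | P2 7-13 | P6 13-22 | P2 22-27 | P5 27-32 | P4 32-34 | P3 34-42 |
Completion: P1=7  P2=27  P3=42  P4=34  P5=32  P6=22
Waiting = turnaround − burst: P1=0, P2=13, P3=30, P4=23, P5=17, P6=0
Total waiting = 0 + 13 + 30 + 23 + 17 + 0 = 83

83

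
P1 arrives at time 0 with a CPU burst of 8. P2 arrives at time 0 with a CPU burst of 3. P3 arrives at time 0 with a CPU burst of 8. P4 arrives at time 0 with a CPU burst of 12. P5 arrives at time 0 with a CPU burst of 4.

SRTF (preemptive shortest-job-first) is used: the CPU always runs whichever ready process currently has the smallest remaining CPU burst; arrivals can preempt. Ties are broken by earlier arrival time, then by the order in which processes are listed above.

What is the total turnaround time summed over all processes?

83

Schedule: | P2 0-3 | P5 3-7 | P1 7-15 | P3 15-23 | P4 23-35 |
Completion: P1=15  P2=3  P3=23  P4=35  P5=7
Turnaround (C−A): P1=15  P2=3  P3=23  P4=35  P5=7
Turnaround = completion − arrival: P1=15, P2=3, P3=23, P4=35, P5=7
Total turnaround = 15 + 3 + 23 + 35 + 7 = 83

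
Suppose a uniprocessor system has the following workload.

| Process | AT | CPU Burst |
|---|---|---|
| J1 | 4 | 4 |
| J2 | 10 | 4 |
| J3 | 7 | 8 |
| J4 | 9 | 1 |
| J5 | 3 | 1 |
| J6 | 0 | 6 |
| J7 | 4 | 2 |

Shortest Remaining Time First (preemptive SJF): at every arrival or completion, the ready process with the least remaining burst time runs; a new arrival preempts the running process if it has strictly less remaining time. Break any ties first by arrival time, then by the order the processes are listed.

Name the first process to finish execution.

J5

Timeline: | J6 0-3 | J5 3-4 | J7 4-6 | J6 6-9 | J4 9-10 | J1 10-14 | J2 14-18 | J3 18-26 |
Completion: J1=14  J2=18  J3=26  J4=10  J5=4  J6=9  J7=6
Finish order: J5 → J7 → J6 → J4 → J1 → J2 → J3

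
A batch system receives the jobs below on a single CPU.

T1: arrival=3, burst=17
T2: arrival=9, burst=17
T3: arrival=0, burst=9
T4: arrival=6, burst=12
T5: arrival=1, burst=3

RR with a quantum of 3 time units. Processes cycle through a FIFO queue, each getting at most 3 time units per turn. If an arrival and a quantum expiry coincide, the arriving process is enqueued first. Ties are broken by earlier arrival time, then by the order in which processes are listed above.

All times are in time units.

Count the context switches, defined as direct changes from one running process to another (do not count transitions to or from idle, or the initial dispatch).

19

Timeline: | T3 0-3 | T5 3-6 | T1 6-9 | T3 9-12 | T4 12-15 | T2 15-18 | T1 18-21 | T3 21-24 | T4 24-27 | T2 27-30 | T1 30-33 | T4 33-36 | T2 36-39 | T1 39-42 | T4 42-45 | T2 45-48 | T1 48-51 | T2 51-54 | T1 54-56 | T2 56-58 |
Completion: T1=56  T2=58  T3=24  T4=45  T5=6
Turnaround (C−A): T1=53  T2=49  T3=24  T4=39  T5=5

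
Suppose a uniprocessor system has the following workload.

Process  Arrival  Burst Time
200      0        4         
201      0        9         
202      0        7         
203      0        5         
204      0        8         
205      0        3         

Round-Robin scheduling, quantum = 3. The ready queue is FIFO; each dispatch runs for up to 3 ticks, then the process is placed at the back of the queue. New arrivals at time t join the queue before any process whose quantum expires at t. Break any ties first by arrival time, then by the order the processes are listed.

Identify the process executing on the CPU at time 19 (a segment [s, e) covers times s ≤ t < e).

Schedule: | 200 0-3 | 201 3-6 | 202 6-9 | 203 9-12 | 204 12-15 | 205 15-18 | 200 18-19 | 201 19-22 | 202 22-25 | 203 25-27 | 204 27-30 | 201 30-33 | 202 33-34 | 204 34-36 |
Completion: 200=19  201=33  202=34  203=27  204=36  205=18
Turnaround (C−A): 200=19  201=33  202=34  203=27  204=36  205=18

201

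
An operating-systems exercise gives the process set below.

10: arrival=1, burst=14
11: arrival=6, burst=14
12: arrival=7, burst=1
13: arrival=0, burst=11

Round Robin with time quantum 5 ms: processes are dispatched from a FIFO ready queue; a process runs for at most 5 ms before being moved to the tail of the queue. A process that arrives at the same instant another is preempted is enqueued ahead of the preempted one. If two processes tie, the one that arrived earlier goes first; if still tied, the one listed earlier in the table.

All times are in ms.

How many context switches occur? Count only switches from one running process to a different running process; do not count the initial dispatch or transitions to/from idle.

9

Gantt: | 13 0-5 | 10 5-10 | 13 10-15 | 11 15-20 | 12 20-21 | 10 21-26 | 13 26-27 | 11 27-32 | 10 32-36 | 11 36-40 |
Completion: 10=36  11=40  12=21  13=27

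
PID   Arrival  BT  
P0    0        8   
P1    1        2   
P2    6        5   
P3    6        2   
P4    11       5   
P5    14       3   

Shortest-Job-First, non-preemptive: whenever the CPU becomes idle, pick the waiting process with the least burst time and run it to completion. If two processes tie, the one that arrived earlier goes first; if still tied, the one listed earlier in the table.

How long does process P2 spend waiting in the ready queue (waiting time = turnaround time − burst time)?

6

Gantt: | P0 0-8 | P1 8-10 | P3 10-12 | P2 12-17 | P5 17-20 | P4 20-25 |
Completion: P0=8  P1=10  P2=17  P3=12  P4=25  P5=20
Waiting(P2) = turnaround − burst = 11 − 5 = 6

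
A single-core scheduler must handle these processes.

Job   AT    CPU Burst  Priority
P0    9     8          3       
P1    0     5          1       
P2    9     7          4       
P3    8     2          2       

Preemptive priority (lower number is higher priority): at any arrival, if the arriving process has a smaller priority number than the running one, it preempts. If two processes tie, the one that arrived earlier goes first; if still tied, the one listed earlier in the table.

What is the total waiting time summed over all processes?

Schedule: | P1 0-5 | idle 5-8 | P3 8-10 | P0 10-18 | P2 18-25 |
Completion: P0=18  P1=5  P2=25  P3=10
Waiting = turnaround − burst: P0=1, P1=0, P2=9, P3=0
Total waiting = 1 + 0 + 9 + 0 = 10

10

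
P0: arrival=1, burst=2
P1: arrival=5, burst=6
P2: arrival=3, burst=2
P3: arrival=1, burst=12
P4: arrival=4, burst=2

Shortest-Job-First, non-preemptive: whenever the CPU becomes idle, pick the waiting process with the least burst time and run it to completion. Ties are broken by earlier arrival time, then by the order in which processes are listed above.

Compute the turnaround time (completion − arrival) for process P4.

3

Timeline: | idle 0-1 | P0 1-3 | P2 3-5 | P4 5-7 | P1 7-13 | P3 13-25 |
Completion: P0=3  P1=13  P2=5  P3=25  P4=7
Turnaround(P4) = completion − arrival = 7 − 4 = 3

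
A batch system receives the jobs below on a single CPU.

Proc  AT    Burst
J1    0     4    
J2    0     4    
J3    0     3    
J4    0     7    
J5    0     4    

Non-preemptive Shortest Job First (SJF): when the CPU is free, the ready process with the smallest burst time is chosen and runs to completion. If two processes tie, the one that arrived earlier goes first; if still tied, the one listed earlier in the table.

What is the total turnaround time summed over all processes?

Gantt: | J3 0-3 | J1 3-7 | J2 7-11 | J5 11-15 | J4 15-22 |
Completion: J1=7  J2=11  J3=3  J4=22  J5=15
Turnaround = completion − arrival: J1=7, J2=11, J3=3, J4=22, J5=15
Total turnaround = 7 + 11 + 3 + 22 + 15 = 58

58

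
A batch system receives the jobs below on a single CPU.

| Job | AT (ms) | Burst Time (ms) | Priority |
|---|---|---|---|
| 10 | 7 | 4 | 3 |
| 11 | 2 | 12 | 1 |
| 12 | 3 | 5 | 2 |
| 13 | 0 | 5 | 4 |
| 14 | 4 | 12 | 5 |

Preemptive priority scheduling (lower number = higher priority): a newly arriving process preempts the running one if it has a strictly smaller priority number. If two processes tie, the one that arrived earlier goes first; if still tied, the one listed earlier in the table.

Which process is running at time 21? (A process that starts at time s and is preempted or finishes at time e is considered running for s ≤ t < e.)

10

Gantt: | 13 0-2 | 11 2-14 | 12 14-19 | 10 19-23 | 13 23-26 | 14 26-38 |
Completion: 10=23  11=14  12=19  13=26  14=38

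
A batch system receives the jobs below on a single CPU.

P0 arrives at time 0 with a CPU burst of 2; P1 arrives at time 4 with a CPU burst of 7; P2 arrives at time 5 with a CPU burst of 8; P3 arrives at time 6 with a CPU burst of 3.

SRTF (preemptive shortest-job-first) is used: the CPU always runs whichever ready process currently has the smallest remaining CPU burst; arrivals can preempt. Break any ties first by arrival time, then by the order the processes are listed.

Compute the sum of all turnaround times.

32

Gantt: | P0 0-2 | idle 2-4 | P1 4-6 | P3 6-9 | P1 9-14 | P2 14-22 |
Completion: P0=2  P1=14  P2=22  P3=9
Turnaround (C−A): P0=2  P1=10  P2=17  P3=3
Turnaround = completion − arrival: P0=2, P1=10, P2=17, P3=3
Total turnaround = 2 + 10 + 17 + 3 = 32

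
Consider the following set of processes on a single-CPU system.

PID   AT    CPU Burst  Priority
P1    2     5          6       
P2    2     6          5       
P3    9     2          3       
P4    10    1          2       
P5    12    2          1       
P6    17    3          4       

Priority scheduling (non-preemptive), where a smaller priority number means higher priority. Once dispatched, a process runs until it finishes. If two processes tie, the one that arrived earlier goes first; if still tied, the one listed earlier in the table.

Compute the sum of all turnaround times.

39

Gantt: | idle 0-2 | P2 2-8 | P1 8-13 | P5 13-15 | P4 15-16 | P3 16-18 | P6 18-21 |
Completion: P1=13  P2=8  P3=18  P4=16  P5=15  P6=21
Turnaround (C−A): P1=11  P2=6  P3=9  P4=6  P5=3  P6=4
Turnaround = completion − arrival: P1=11, P2=6, P3=9, P4=6, P5=3, P6=4
Total turnaround = 11 + 6 + 9 + 6 + 3 + 4 = 39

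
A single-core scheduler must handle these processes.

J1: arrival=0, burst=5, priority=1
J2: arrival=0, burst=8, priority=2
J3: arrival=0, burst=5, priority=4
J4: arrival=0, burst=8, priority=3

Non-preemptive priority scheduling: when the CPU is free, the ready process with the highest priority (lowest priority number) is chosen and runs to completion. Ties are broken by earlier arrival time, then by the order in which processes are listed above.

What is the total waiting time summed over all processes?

Timeline: | J1 0-5 | J2 5-13 | J4 13-21 | J3 21-26 |
Completion: J1=5  J2=13  J3=26  J4=21
Turnaround (C−A): J1=5  J2=13  J3=26  J4=21
Waiting = turnaround − burst: J1=0, J2=5, J3=21, J4=13
Total waiting = 0 + 5 + 21 + 13 = 39

39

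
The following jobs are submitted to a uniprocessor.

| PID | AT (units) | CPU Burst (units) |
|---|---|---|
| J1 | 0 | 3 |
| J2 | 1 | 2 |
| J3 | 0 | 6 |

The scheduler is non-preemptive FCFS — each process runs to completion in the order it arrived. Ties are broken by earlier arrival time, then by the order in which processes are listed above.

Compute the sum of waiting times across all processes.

11

Gantt: | J1 0-3 | J3 3-9 | J2 9-11 |
Completion: J1=3  J2=11  J3=9
Waiting = turnaround − burst: J1=0, J2=8, J3=3
Total waiting = 0 + 8 + 3 = 11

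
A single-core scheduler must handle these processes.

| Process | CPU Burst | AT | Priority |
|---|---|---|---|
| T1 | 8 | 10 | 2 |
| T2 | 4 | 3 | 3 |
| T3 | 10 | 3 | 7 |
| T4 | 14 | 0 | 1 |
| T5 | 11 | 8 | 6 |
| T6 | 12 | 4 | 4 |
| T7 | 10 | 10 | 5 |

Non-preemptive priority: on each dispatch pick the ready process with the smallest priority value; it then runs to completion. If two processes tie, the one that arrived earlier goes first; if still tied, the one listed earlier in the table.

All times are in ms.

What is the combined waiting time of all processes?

169

Schedule: | T4 0-14 | T1 14-22 | T2 22-26 | T6 26-38 | T7 38-48 | T5 48-59 | T3 59-69 |
Completion: T1=22  T2=26  T3=69  T4=14  T5=59  T6=38  T7=48
Turnaround (C−A): T1=12  T2=23  T3=66  T4=14  T5=51  T6=34  T7=38
Waiting = turnaround − burst: T1=4, T2=19, T3=56, T4=0, T5=40, T6=22, T7=28
Total waiting = 4 + 19 + 56 + 0 + 40 + 22 + 28 = 169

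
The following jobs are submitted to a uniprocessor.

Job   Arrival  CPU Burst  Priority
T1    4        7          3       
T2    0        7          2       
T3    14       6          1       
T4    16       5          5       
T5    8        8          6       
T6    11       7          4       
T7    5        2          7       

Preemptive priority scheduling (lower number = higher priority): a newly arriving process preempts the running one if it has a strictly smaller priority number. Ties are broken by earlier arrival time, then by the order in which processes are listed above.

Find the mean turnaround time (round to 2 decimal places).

Gantt: | T2 0-7 | T1 7-14 | T3 14-20 | T6 20-27 | T4 27-32 | T5 32-40 | T7 40-42 |
Completion: T1=14  T2=7  T3=20  T4=32  T5=40  T6=27  T7=42
Turnaround (C−A): T1=10  T2=7  T3=6  T4=16  T5=32  T6=16  T7=37
Turnaround times: T1=10, T2=7, T3=6, T4=16, T5=32, T6=16, T7=37
Average turnaround = (10+7+6+16+32+16+37) / 7 = 124/7 = 17.71

17.71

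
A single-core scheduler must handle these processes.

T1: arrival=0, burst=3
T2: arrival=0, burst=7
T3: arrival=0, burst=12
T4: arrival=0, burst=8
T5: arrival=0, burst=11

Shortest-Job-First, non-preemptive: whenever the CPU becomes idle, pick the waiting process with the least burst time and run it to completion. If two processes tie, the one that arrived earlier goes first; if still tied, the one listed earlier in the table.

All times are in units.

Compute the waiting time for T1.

0

Timeline: | T1 0-3 | T2 3-10 | T4 10-18 | T5 18-29 | T3 29-41 |
Completion: T1=3  T2=10  T3=41  T4=18  T5=29
Waiting(T1) = turnaround − burst = 3 − 3 = 0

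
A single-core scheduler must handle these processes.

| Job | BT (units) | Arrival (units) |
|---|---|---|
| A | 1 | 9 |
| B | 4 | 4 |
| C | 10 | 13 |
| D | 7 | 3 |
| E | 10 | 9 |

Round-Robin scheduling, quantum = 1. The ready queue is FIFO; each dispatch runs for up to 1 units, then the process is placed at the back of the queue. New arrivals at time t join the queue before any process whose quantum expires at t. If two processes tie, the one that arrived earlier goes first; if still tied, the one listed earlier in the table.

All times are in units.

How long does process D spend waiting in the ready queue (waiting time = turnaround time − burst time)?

10

Timeline: | idle 0-3 | D 3-4 | B 4-5 | D 5-6 | B 6-7 | D 7-8 | B 8-9 | D 9-10 | A 10-11 | E 11-12 | B 12-13 | D 13-14 | E 14-15 | C 15-16 | D 16-17 | E 17-18 | C 18-19 | D 19-20 | E 20-21 | C 21-22 | E 22-23 | C 23-24 | E 24-25 | C 25-26 | E 26-27 | C 27-28 | E 28-29 | C 29-30 | E 30-31 | C 31-32 | E 32-33 | C 33-35 |
Completion: A=11  B=13  C=35  D=20  E=33
Turnaround (C−A): A=2  B=9  C=22  D=17  E=24
Waiting(D) = turnaround − burst = 17 − 7 = 10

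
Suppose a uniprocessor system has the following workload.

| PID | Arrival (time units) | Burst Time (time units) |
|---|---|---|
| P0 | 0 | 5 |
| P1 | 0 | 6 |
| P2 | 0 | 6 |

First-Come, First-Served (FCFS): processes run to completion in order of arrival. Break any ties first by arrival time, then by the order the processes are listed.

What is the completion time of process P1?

Gantt: | P0 0-5 | P1 5-11 | P2 11-17 |
Completion: P0=5  P1=11  P2=17
Turnaround (C−A): P0=5  P1=11  P2=17

11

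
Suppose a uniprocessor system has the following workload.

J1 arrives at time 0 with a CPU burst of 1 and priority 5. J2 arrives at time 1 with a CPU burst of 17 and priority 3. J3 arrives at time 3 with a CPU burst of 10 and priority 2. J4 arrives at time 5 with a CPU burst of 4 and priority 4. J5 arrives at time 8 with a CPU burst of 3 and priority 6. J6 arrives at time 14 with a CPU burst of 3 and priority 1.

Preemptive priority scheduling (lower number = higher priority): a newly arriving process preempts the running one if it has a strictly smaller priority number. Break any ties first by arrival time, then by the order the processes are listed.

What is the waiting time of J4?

Timeline: | J1 0-1 | J2 1-3 | J3 3-13 | J2 13-14 | J6 14-17 | J2 17-31 | J4 31-35 | J5 35-38 |
Completion: J1=1  J2=31  J3=13  J4=35  J5=38  J6=17
Turnaround (C−A): J1=1  J2=30  J3=10  J4=30  J5=30  J6=3
Waiting(J4) = turnaround − burst = 30 − 4 = 26

26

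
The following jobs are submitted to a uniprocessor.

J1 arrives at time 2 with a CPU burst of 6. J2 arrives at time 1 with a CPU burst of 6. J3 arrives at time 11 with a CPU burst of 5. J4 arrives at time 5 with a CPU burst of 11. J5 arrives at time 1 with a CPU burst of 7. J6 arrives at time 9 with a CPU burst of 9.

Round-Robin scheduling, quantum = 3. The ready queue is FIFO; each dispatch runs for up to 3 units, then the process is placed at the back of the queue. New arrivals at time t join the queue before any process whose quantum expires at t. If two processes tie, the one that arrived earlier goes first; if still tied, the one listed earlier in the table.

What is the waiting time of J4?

29

Timeline: | idle 0-1 | J2 1-4 | J5 4-7 | J1 7-10 | J2 10-13 | J4 13-16 | J5 16-19 | J6 19-22 | J1 22-25 | J3 25-28 | J4 28-31 | J5 31-32 | J6 32-35 | J3 35-37 | J4 37-40 | J6 40-43 | J4 43-45 |
Completion: J1=25  J2=13  J3=37  J4=45  J5=32  J6=43
Turnaround (C−A): J1=23  J2=12  J3=26  J4=40  J5=31  J6=34
Waiting(J4) = turnaround − burst = 40 − 11 = 29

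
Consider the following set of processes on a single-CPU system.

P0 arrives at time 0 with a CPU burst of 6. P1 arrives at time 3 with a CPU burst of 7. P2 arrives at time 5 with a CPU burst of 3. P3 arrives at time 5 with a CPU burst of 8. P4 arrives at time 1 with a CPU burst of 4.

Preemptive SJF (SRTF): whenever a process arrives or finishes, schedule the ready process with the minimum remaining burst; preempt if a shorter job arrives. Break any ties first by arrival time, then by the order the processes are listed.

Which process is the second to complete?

Gantt: | P0 0-1 | P4 1-5 | P2 5-8 | P0 8-13 | P1 13-20 | P3 20-28 |
Completion: P0=13  P1=20  P2=8  P3=28  P4=5
Turnaround (C−A): P0=13  P1=17  P2=3  P3=23  P4=4
Finish order: P4 → P2 → P0 → P1 → P3

P2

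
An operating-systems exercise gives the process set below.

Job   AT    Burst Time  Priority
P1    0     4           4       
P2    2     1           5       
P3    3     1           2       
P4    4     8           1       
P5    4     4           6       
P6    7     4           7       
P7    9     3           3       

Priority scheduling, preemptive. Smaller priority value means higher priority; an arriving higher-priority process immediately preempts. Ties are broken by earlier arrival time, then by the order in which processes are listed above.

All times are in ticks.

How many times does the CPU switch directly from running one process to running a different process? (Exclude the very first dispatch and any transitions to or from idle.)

Gantt: | P1 0-3 | P3 3-4 | P4 4-12 | P7 12-15 | P1 15-16 | P2 16-17 | P5 17-21 | P6 21-25 |
Completion: P1=16  P2=17  P3=4  P4=12  P5=21  P6=25  P7=15

7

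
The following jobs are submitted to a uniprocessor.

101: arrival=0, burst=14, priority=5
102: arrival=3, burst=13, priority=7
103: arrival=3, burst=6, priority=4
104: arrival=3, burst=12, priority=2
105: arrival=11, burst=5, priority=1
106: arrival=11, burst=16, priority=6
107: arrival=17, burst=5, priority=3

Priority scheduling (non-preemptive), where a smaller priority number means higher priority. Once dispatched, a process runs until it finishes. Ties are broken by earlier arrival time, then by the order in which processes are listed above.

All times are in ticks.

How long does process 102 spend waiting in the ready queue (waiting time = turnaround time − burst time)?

Gantt: | 101 0-14 | 105 14-19 | 104 19-31 | 107 31-36 | 103 36-42 | 106 42-58 | 102 58-71 |
Completion: 101=14  102=71  103=42  104=31  105=19  106=58  107=36
Turnaround (C−A): 101=14  102=68  103=39  104=28  105=8  106=47  107=19
Waiting(102) = turnaround − burst = 68 − 13 = 55

55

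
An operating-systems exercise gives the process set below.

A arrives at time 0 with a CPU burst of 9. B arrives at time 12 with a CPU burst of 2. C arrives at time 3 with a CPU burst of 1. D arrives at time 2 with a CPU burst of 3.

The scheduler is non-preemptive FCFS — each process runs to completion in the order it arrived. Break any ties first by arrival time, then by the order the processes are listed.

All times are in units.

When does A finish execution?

Timeline: | A 0-9 | D 9-12 | C 12-13 | B 13-15 |
Completion: A=9  B=15  C=13  D=12
Turnaround (C−A): A=9  B=3  C=10  D=10

9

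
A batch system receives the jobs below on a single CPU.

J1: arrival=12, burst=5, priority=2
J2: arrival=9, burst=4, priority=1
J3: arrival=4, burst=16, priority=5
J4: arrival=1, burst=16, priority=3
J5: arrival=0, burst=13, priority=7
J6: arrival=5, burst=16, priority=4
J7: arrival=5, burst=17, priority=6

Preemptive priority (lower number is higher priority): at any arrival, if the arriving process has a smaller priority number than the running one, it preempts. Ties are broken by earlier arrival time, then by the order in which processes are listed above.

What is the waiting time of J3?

38

Timeline: | J5 0-1 | J4 1-9 | J2 9-13 | J1 13-18 | J4 18-26 | J6 26-42 | J3 42-58 | J7 58-75 | J5 75-87 |
Completion: J1=18  J2=13  J3=58  J4=26  J5=87  J6=42  J7=75
Turnaround (C−A): J1=6  J2=4  J3=54  J4=25  J5=87  J6=37  J7=70
Waiting(J3) = turnaround − burst = 54 − 16 = 38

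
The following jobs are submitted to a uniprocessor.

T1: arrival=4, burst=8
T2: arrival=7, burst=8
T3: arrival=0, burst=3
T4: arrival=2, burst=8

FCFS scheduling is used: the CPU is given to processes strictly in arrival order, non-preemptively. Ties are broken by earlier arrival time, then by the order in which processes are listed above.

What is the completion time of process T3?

Timeline: | T3 0-3 | T4 3-11 | T1 11-19 | T2 19-27 |
Completion: T1=19  T2=27  T3=3  T4=11

3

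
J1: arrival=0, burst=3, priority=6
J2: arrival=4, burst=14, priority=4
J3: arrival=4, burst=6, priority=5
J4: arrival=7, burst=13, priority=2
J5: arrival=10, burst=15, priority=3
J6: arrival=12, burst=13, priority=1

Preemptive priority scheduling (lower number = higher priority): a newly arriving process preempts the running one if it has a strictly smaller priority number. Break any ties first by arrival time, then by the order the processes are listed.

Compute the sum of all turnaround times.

Timeline: | J1 0-3 | idle 3-4 | J2 4-7 | J4 7-12 | J6 12-25 | J4 25-33 | J5 33-48 | J2 48-59 | J3 59-65 |
Completion: J1=3  J2=59  J3=65  J4=33  J5=48  J6=25
Turnaround (C−A): J1=3  J2=55  J3=61  J4=26  J5=38  J6=13
Turnaround = completion − arrival: J1=3, J2=55, J3=61, J4=26, J5=38, J6=13
Total turnaround = 3 + 55 + 61 + 26 + 38 + 13 = 196

196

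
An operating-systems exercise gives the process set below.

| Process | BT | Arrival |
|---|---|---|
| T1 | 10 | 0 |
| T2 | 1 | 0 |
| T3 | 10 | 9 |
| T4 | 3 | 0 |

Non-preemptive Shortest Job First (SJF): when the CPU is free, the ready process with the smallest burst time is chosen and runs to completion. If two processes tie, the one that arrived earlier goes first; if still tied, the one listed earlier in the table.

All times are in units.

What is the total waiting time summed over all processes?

10

Timeline: | T2 0-1 | T4 1-4 | T1 4-14 | T3 14-24 |
Completion: T1=14  T2=1  T3=24  T4=4
Waiting = turnaround − burst: T1=4, T2=0, T3=5, T4=1
Total waiting = 4 + 0 + 5 + 1 = 10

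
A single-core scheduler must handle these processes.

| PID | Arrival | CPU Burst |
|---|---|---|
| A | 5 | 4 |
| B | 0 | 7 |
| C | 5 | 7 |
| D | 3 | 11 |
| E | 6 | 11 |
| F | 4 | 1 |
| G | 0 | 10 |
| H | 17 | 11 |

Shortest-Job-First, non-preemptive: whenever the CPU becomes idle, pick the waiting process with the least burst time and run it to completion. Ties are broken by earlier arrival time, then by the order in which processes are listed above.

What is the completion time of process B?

Timeline: | B 0-7 | F 7-8 | A 8-12 | C 12-19 | G 19-29 | D 29-40 | E 40-51 | H 51-62 |
Completion: A=12  B=7  C=19  D=40  E=51  F=8  G=29  H=62
Turnaround (C−A): A=7  B=7  C=14  D=37  E=45  F=4  G=29  H=45

7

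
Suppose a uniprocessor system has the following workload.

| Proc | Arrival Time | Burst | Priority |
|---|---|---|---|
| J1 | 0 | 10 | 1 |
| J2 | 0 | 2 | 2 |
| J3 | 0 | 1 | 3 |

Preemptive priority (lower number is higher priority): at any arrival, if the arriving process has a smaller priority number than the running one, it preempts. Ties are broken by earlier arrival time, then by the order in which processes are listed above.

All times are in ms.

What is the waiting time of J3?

12

Gantt: | J1 0-10 | J2 10-12 | J3 12-13 |
Completion: J1=10  J2=12  J3=13
Waiting(J3) = turnaround − burst = 13 − 1 = 12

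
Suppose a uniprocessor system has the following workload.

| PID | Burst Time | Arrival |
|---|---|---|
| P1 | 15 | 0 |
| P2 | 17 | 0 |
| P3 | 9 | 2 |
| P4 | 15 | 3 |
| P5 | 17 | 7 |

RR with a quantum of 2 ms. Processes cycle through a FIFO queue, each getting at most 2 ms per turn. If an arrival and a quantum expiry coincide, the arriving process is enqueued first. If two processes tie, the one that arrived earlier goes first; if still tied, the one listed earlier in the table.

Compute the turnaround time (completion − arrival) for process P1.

Timeline: | P1 0-2 | P2 2-4 | P3 4-6 | P1 6-8 | P4 8-10 | P2 10-12 | P3 12-14 | P5 14-16 | P1 16-18 | P4 18-20 | P2 20-22 | P3 22-24 | P5 24-26 | P1 26-28 | P4 28-30 | P2 30-32 | P3 32-34 | P5 34-36 | P1 36-38 | P4 38-40 | P2 40-42 | P3 42-43 | P5 43-45 | P1 45-47 | P4 47-49 | P2 49-51 | P5 51-53 | P1 53-55 | P4 55-57 | P2 57-59 | P5 59-61 | P1 61-62 | P4 62-64 | P2 64-66 | P5 66-68 | P4 68-69 | P2 69-70 | P5 70-73 |
Completion: P1=62  P2=70  P3=43  P4=69  P5=73
Turnaround (C−A): P1=62  P2=70  P3=41  P4=66  P5=66
Turnaround(P1) = completion − arrival = 62 − 0 = 62

62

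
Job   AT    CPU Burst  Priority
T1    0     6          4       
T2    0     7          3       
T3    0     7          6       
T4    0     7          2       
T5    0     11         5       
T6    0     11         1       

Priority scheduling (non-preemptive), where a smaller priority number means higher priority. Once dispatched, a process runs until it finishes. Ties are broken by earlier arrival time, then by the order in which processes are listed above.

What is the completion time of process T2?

25

Timeline: | T6 0-11 | T4 11-18 | T2 18-25 | T1 25-31 | T5 31-42 | T3 42-49 |
Completion: T1=31  T2=25  T3=49  T4=18  T5=42  T6=11
Turnaround (C−A): T1=31  T2=25  T3=49  T4=18  T5=42  T6=11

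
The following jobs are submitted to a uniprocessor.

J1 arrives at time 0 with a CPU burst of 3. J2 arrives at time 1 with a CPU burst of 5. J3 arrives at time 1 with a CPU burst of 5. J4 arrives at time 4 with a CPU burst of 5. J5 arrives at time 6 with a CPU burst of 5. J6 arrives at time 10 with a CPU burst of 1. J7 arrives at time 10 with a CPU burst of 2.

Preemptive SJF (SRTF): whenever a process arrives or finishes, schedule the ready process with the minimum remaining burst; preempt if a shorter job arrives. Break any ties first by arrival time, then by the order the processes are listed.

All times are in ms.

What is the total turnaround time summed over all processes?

66

Gantt: | J1 0-3 | J2 3-8 | J3 8-10 | J6 10-11 | J7 11-13 | J3 13-16 | J4 16-21 | J5 21-26 |
Completion: J1=3  J2=8  J3=16  J4=21  J5=26  J6=11  J7=13
Turnaround = completion − arrival: J1=3, J2=7, J3=15, J4=17, J5=20, J6=1, J7=3
Total turnaround = 3 + 7 + 15 + 17 + 20 + 1 + 3 = 66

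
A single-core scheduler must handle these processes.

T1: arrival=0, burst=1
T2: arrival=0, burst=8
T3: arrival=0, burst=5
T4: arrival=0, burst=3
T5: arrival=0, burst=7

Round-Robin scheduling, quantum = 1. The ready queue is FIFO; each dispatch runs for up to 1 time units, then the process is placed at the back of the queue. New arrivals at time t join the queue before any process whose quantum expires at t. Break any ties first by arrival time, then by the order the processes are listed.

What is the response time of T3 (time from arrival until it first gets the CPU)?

2

Timeline: | T1 0-1 | T2 1-2 | T3 2-3 | T4 3-4 | T5 4-5 | T2 5-6 | T3 6-7 | T4 7-8 | T5 8-9 | T2 9-10 | T3 10-11 | T4 11-12 | T5 12-13 | T2 13-14 | T3 14-15 | T5 15-16 | T2 16-17 | T3 17-18 | T5 18-19 | T2 19-20 | T5 20-21 | T2 21-22 | T5 22-23 | T2 23-24 |
Completion: T1=1  T2=24  T3=18  T4=12  T5=23
Response(T3) = first start − arrival = 2 − 0 = 2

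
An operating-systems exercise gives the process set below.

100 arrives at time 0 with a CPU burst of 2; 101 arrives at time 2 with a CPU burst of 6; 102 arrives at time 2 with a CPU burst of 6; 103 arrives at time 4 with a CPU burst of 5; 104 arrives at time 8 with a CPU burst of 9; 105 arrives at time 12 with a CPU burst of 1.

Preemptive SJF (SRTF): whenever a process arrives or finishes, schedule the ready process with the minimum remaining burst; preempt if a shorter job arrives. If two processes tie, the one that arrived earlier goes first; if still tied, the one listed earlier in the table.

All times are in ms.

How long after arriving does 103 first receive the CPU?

4

Schedule: | 100 0-2 | 101 2-8 | 103 8-13 | 105 13-14 | 102 14-20 | 104 20-29 |
Completion: 100=2  101=8  102=20  103=13  104=29  105=14
Turnaround (C−A): 100=2  101=6  102=18  103=9  104=21  105=2
Response(103) = first start − arrival = 8 − 4 = 4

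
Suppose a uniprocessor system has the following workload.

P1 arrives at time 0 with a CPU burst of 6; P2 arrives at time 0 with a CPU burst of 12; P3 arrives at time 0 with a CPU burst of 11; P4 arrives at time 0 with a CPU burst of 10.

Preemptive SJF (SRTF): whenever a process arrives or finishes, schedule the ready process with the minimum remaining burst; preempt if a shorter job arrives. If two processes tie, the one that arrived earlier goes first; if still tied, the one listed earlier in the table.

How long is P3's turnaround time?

27

Timeline: | P1 0-6 | P4 6-16 | P3 16-27 | P2 27-39 |
Completion: P1=6  P2=39  P3=27  P4=16
Turnaround (C−A): P1=6  P2=39  P3=27  P4=16
Turnaround(P3) = completion − arrival = 27 − 0 = 27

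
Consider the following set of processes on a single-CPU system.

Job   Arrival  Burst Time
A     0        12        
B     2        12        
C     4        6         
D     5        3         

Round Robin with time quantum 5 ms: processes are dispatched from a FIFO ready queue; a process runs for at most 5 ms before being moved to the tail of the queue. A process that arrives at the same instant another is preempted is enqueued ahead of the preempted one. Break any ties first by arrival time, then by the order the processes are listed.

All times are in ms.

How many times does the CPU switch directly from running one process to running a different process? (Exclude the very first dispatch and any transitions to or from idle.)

8

Schedule: | A 0-5 | B 5-10 | C 10-15 | D 15-18 | A 18-23 | B 23-28 | C 28-29 | A 29-31 | B 31-33 |
Completion: A=31  B=33  C=29  D=18
Turnaround (C−A): A=31  B=31  C=25  D=13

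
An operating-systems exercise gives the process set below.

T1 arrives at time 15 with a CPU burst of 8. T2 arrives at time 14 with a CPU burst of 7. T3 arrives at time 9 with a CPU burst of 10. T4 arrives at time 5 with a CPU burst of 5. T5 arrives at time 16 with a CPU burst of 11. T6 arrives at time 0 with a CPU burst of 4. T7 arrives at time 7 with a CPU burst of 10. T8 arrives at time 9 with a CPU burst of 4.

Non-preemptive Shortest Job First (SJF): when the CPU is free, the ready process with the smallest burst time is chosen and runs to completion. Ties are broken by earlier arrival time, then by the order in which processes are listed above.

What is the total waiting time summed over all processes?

92

Gantt: | T6 0-4 | idle 4-5 | T4 5-10 | T8 10-14 | T2 14-21 | T1 21-29 | T7 29-39 | T3 39-49 | T5 49-60 |
Completion: T1=29  T2=21  T3=49  T4=10  T5=60  T6=4  T7=39  T8=14
Turnaround (C−A): T1=14  T2=7  T3=40  T4=5  T5=44  T6=4  T7=32  T8=5
Waiting = turnaround − burst: T1=6, T2=0, T3=30, T4=0, T5=33, T6=0, T7=22, T8=1
Total waiting = 6 + 0 + 30 + 0 + 33 + 0 + 22 + 1 = 92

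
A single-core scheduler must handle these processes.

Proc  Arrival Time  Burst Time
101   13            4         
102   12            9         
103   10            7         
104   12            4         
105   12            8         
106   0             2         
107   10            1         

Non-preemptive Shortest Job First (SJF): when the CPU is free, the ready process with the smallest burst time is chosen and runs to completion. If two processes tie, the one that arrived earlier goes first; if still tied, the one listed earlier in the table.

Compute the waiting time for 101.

Timeline: | 106 0-2 | idle 2-10 | 107 10-11 | 103 11-18 | 104 18-22 | 101 22-26 | 105 26-34 | 102 34-43 |
Completion: 101=26  102=43  103=18  104=22  105=34  106=2  107=11
Turnaround (C−A): 101=13  102=31  103=8  104=10  105=22  106=2  107=1
Waiting(101) = turnaround − burst = 13 − 4 = 9

9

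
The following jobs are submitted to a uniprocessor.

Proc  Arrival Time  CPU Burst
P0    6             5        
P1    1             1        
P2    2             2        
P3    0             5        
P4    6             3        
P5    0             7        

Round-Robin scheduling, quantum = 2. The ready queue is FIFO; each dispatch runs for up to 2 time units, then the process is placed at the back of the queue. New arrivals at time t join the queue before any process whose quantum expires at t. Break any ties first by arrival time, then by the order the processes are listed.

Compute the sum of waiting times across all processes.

Schedule: | P3 0-2 | P5 2-4 | P1 4-5 | P2 5-7 | P3 7-9 | P5 9-11 | P0 11-13 | P4 13-15 | P3 15-16 | P5 16-18 | P0 18-20 | P4 20-21 | P5 21-22 | P0 22-23 |
Completion: P0=23  P1=5  P2=7  P3=16  P4=21  P5=22
Turnaround (C−A): P0=17  P1=4  P2=5  P3=16  P4=15  P5=22
Waiting = turnaround − burst: P0=12, P1=3, P2=3, P3=11, P4=12, P5=15
Total waiting = 12 + 3 + 3 + 11 + 12 + 15 = 56

56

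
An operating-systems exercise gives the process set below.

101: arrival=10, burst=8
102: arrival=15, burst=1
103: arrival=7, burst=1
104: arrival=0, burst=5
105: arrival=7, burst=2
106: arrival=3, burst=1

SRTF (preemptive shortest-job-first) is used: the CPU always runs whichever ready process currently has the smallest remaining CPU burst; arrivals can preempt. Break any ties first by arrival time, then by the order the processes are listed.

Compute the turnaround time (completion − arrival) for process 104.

6

Schedule: | 104 0-3 | 106 3-4 | 104 4-6 | idle 6-7 | 103 7-8 | 105 8-10 | 101 10-15 | 102 15-16 | 101 16-19 |
Completion: 101=19  102=16  103=8  104=6  105=10  106=4
Turnaround(104) = completion − arrival = 6 − 0 = 6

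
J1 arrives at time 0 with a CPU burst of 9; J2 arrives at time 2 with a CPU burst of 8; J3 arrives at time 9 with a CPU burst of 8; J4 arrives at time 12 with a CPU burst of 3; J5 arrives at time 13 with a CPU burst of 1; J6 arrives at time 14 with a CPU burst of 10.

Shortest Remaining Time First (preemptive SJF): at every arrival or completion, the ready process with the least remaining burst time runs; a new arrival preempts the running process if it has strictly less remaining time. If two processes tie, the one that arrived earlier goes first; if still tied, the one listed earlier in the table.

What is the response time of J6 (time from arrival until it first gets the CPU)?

Timeline: | J1 0-9 | J2 9-12 | J4 12-13 | J5 13-14 | J4 14-16 | J2 16-21 | J3 21-29 | J6 29-39 |
Completion: J1=9  J2=21  J3=29  J4=16  J5=14  J6=39
Response(J6) = first start − arrival = 29 − 14 = 15

15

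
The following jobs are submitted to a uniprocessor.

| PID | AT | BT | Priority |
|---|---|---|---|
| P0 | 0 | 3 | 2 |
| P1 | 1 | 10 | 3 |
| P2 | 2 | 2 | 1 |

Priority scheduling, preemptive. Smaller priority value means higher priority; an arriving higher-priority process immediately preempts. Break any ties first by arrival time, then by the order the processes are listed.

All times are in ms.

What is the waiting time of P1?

Gantt: | P0 0-2 | P2 2-4 | P0 4-5 | P1 5-15 |
Completion: P0=5  P1=15  P2=4
Waiting(P1) = turnaround − burst = 14 − 10 = 4

4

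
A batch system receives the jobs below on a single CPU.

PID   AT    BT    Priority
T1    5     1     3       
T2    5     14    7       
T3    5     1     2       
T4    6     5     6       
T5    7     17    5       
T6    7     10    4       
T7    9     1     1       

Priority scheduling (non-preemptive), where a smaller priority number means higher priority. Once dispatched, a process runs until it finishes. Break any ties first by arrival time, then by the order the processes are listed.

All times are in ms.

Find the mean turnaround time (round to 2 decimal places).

19.00

Timeline: | idle 0-5 | T3 5-6 | T1 6-7 | T6 7-17 | T7 17-18 | T5 18-35 | T4 35-40 | T2 40-54 |
Completion: T1=7  T2=54  T3=6  T4=40  T5=35  T6=17  T7=18
Turnaround (C−A): T1=2  T2=49  T3=1  T4=34  T5=28  T6=10  T7=9
Turnaround times: T1=2, T2=49, T3=1, T4=34, T5=28, T6=10, T7=9
Average turnaround = (2+49+1+34+28+10+9) / 7 = 133/7 = 19.00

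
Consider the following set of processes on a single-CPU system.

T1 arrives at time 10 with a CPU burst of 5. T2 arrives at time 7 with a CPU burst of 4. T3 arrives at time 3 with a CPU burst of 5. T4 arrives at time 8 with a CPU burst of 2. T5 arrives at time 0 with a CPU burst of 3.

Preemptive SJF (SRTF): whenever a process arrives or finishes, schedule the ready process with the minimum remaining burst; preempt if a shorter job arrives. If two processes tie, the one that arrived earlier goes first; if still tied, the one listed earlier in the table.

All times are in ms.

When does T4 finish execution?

Timeline: | T5 0-3 | T3 3-8 | T4 8-10 | T2 10-14 | T1 14-19 |
Completion: T1=19  T2=14  T3=8  T4=10  T5=3

10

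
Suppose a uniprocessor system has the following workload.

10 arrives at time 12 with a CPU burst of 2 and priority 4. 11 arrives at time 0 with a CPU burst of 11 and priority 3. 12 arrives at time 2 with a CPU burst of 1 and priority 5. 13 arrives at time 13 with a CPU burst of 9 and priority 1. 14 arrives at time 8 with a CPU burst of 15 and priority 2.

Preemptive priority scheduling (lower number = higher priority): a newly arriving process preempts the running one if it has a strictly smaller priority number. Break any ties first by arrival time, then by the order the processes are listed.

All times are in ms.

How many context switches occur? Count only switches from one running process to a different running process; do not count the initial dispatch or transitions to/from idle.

6

Schedule: | 11 0-8 | 14 8-13 | 13 13-22 | 14 22-32 | 11 32-35 | 10 35-37 | 12 37-38 |
Completion: 10=37  11=35  12=38  13=22  14=32
Turnaround (C−A): 10=25  11=35  12=36  13=9  14=24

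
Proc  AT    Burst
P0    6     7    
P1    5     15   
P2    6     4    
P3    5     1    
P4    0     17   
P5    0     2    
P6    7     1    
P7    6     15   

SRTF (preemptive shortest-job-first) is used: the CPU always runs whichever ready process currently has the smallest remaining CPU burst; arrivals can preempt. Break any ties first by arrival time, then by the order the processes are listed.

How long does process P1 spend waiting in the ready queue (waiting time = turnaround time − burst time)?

Timeline: | P5 0-2 | P4 2-5 | P3 5-6 | P2 6-7 | P6 7-8 | P2 8-11 | P0 11-18 | P4 18-32 | P1 32-47 | P7 47-62 |
Completion: P0=18  P1=47  P2=11  P3=6  P4=32  P5=2  P6=8  P7=62
Turnaround (C−A): P0=12  P1=42  P2=5  P3=1  P4=32  P5=2  P6=1  P7=56
Waiting(P1) = turnaround − burst = 42 − 15 = 27

27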